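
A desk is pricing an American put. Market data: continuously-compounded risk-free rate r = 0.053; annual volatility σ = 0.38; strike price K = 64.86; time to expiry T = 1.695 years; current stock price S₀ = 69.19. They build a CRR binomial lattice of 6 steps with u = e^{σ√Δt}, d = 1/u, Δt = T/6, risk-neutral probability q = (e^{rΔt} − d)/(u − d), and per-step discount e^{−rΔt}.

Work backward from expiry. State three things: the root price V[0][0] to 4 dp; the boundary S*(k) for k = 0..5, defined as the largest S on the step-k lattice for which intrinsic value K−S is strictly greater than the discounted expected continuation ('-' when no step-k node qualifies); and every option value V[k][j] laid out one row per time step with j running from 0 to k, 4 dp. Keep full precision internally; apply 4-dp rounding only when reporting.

price = 8.6572
boundary = - - - 37.7482 46.1968 37.7482
tree:
8.6572
13.1705 4.1668
19.3299 7.0844 1.2196
27.1118 11.7240 2.4122 0.0000
34.0153 18.6632 4.7710 0.0000 0.0000
39.6563 27.1118 9.4362 0.0000 0.0000 0.0000
44.2656 34.0153 18.6632 0.0000 0.0000 0.0000 0.0000

Δt=0.28250, u=1.22381, d=0.81712, q=0.48677, disc=e^(-rΔt)=0.98514
k=6 terminal: V=max(K-S,0) → 44.2656 34.0153 18.6632 0.0000 0.0000 0.0000 0.0000
k=5: j=0 S=25.2037 intr=39.6563 cont=38.6924 V=39.6563[EX]; j=1 S=37.7482 intr=27.1118 cont=26.1479 V=27.1118[EX]; j=2 S=56.5363 intr=8.3237 cont=9.4362 V=9.4362[hold]; j=3 S=84.6757 intr=0.0000 cont=0.0000 V=0.0000[hold]; j=4 S=126.8207 intr=0.0000 cont=0.0000 V=0.0000[hold]; j=5 S=189.9423 intr=0.0000 cont=0.0000 V=0.0000[hold]  S*(5)=37.7482
k=4: j=0 S=30.8447 intr=34.0153 cont=33.0514 V=34.0153[EX]; j=1 S=46.1968 intr=18.6632 cont=18.2328 V=18.6632[EX]; j=2 S=69.1900 intr=0.0000 cont=4.7710 V=4.7710[hold]; j=3 S=103.6274 intr=0.0000 cont=0.0000 V=0.0000[hold]; j=4 S=155.2051 intr=0.0000 cont=0.0000 V=0.0000[hold]  S*(4)=46.1968
k=3: j=0 S=37.7482 intr=27.1118 cont=26.1479 V=27.1118[EX]; j=1 S=56.5363 intr=8.3237 cont=11.7240 V=11.7240[hold]; j=2 S=84.6757 intr=0.0000 cont=2.4122 V=2.4122[hold]; j=3 S=126.8207 intr=0.0000 cont=0.0000 V=0.0000[hold]  S*(3)=37.7482
k=2: j=0 S=46.1968 intr=18.6632 cont=19.3299 V=19.3299[hold]; j=1 S=69.1900 intr=0.0000 cont=7.0844 V=7.0844[hold]; j=2 S=103.6274 intr=0.0000 cont=1.2196 V=1.2196[hold]  S*(2)=-
k=1: j=0 S=56.5363 intr=8.3237 cont=13.1705 V=13.1705[hold]; j=1 S=84.6757 intr=0.0000 cont=4.1668 V=4.1668[hold]  S*(1)=-
k=0: j=0 S=69.1900 intr=0.0000 cont=8.6572 V=8.6572[hold]  S*(0)=-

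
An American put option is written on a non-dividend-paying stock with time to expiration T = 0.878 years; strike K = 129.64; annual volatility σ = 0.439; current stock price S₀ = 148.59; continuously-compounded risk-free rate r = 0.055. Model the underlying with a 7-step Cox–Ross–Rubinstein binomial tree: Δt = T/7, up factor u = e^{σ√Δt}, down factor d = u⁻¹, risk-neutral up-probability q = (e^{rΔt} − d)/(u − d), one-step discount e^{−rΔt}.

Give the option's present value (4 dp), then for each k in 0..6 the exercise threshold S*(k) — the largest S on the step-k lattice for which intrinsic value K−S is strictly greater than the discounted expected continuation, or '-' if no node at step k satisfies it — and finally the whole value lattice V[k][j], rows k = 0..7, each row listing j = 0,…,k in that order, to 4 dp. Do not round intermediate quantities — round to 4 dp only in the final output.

Δt=0.12543, u=1.16821, d=0.85601, q=0.48338, disc=e^(-rΔt)=0.99313
k=7 terminal: V=max(K-S,0) → 79.5981 61.3467 36.4385 2.4458 0.0000 0.0000 0.0000 0.0000
k=6: j=0 S=58.4596 intr=71.1804 cont=70.2891 V=71.1804[EX]; j=1 S=79.7812 intr=49.8588 cont=48.9676 V=49.8588[EX]; j=2 S=108.8792 intr=20.7608 cont=19.8695 V=20.7608[EX]; j=3 S=148.5900 intr=0.0000 cont=1.2549 V=1.2549[hold]; j=4 S=202.7842 intr=0.0000 cont=0.0000 V=0.0000[hold]; j=5 S=276.7443 intr=0.0000 cont=0.0000 V=0.0000[hold]; j=6 S=377.6793 intr=0.0000 cont=0.0000 V=0.0000[hold]  S*(6)=108.8792
k=5: j=0 S=68.2933 intr=61.3467 cont=60.4554 V=61.3467[EX]; j=1 S=93.2015 intr=36.4385 cont=35.5473 V=36.4385[EX]; j=2 S=127.1942 intr=2.4458 cont=11.2541 V=11.2541[hold]; j=3 S=173.5849 intr=0.0000 cont=0.6438 V=0.6438[hold]; j=4 S=236.8953 intr=0.0000 cont=0.0000 V=0.0000[hold]; j=5 S=323.2965 intr=0.0000 cont=0.0000 V=0.0000[hold]  S*(5)=93.2015
k=4: j=0 S=79.7812 intr=49.8588 cont=48.9676 V=49.8588[EX]; j=1 S=108.8792 intr=20.7608 cont=24.0980 V=24.0980[hold]; j=2 S=148.5900 intr=0.0000 cont=6.0832 V=6.0832[hold]; j=3 S=202.7842 intr=0.0000 cont=0.3303 V=0.3303[hold]; j=4 S=276.7443 intr=0.0000 cont=0.0000 V=0.0000[hold]  S*(4)=79.7812
k=3: j=0 S=93.2015 intr=36.4385 cont=37.1493 V=37.1493[hold]; j=1 S=127.1942 intr=2.4458 cont=15.2842 V=15.2842[hold]; j=2 S=173.5849 intr=0.0000 cont=3.2796 V=3.2796[hold]; j=3 S=236.8953 intr=0.0000 cont=0.1695 V=0.1695[hold]  S*(3)=-
k=2: j=0 S=108.8792 intr=20.7608 cont=26.3974 V=26.3974[hold]; j=1 S=148.5900 intr=0.0000 cont=9.4162 V=9.4162[hold]; j=2 S=202.7842 intr=0.0000 cont=1.7640 V=1.7640[hold]  S*(2)=-
k=1: j=0 S=127.1942 intr=2.4458 cont=18.0639 V=18.0639[hold]; j=1 S=173.5849 intr=0.0000 cont=5.6780 V=5.6780[hold]  S*(1)=-
k=0: j=0 S=148.5900 intr=0.0000 cont=11.9938 V=11.9938[hold]  S*(0)=-

price = 11.9938
boundary = - - - - 79.7812 93.2015 108.8792
tree:
11.9938
18.0639 5.6780
26.3974 9.4162 1.7640
37.1493 15.2842 3.2796 0.1695
49.8588 24.0980 6.0832 0.3303 0.0000
61.3467 36.4385 11.2541 0.6438 0.0000 0.0000
71.1804 49.8588 20.7608 1.2549 0.0000 0.0000 0.0000
79.5981 61.3467 36.4385 2.4458 0.0000 0.0000 0.0000 0.0000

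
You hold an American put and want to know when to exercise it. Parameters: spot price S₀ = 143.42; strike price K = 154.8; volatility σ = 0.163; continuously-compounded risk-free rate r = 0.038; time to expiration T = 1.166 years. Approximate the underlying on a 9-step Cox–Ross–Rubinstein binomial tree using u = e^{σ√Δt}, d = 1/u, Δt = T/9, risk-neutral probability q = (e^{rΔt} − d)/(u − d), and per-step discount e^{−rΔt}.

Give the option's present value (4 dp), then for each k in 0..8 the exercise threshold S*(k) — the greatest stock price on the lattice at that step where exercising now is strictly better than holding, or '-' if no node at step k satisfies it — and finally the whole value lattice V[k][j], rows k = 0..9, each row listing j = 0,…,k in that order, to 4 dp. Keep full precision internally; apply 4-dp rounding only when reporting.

price = 14.2490
boundary = - - 127.5410 120.2734 127.5410 135.2476 127.5410 135.2476 143.4200
tree:
14.2490
20.0115 9.2181
27.2590 13.7035 5.2845
34.5266 19.7010 8.4568 2.4909
41.3800 27.2590 13.1118 4.3642 0.8355
47.8429 34.5266 19.5524 7.4626 1.6283 0.1328
53.9375 41.3800 27.2590 12.3558 3.1471 0.2823 0.0000
59.6849 47.8429 34.5266 19.5524 6.0219 0.6003 0.0000 0.0000
65.1047 53.9375 41.3800 27.2590 11.3800 1.2763 0.0000 0.0000 0.0000
70.2158 59.6849 47.8429 34.5266 19.5524 2.7138 0.0000 0.0000 0.0000 0.0000

Δt=0.12956, u=1.06043, d=0.94302, q=0.52737, disc=e^(-rΔt)=0.99509
k=9 terminal: V=max(K-S,0) → 70.2158 59.6849 47.8429 34.5266 19.5524 2.7138 0.0000 0.0000 0.0000 0.0000
k=8: j=0 S=89.6953 intr=65.1047 cont=64.3445 V=65.1047[EX]; j=1 S=100.8625 intr=53.9375 cont=53.1773 V=53.9375[EX]; j=2 S=113.4200 intr=41.3800 cont=40.6198 V=41.3800[EX]; j=3 S=127.5410 intr=27.2590 cont=26.4988 V=27.2590[EX]; j=4 S=143.4200 intr=11.3800 cont=10.6198 V=11.3800[EX]; j=5 S=161.2760 intr=0.0000 cont=1.2763 V=1.2763[hold]; j=6 S=181.3551 intr=0.0000 cont=0.0000 V=0.0000[hold]; j=7 S=203.9341 intr=0.0000 cont=0.0000 V=0.0000[hold]; j=8 S=229.3242 intr=0.0000 cont=0.0000 V=0.0000[hold]  S*(8)=143.4200
k=7: j=0 S=95.1151 intr=59.6849 cont=58.9247 V=59.6849[EX]; j=1 S=106.9571 intr=47.8429 cont=47.0827 V=47.8429[EX]; j=2 S=120.2734 intr=34.5266 cont=33.7664 V=34.5266[EX]; j=3 S=135.2476 intr=19.5524 cont=18.7921 V=19.5524[EX]; j=4 S=152.0862 intr=2.7138 cont=6.0219 V=6.0219[hold]; j=5 S=171.0211 intr=0.0000 cont=0.6003 V=0.6003[hold]; j=6 S=192.3135 intr=0.0000 cont=0.0000 V=0.0000[hold]; j=7 S=216.2569 intr=0.0000 cont=0.0000 V=0.0000[hold]  S*(7)=135.2476
k=6: j=0 S=100.8625 intr=53.9375 cont=53.1773 V=53.9375[EX]; j=1 S=113.4200 intr=41.3800 cont=40.6198 V=41.3800[EX]; j=2 S=127.5410 intr=27.2590 cont=26.4988 V=27.2590[EX]; j=3 S=143.4200 intr=11.3800 cont=12.3558 V=12.3558[hold]; j=4 S=161.2760 intr=0.0000 cont=3.1471 V=3.1471[hold]; j=5 S=181.3551 intr=0.0000 cont=0.2823 V=0.2823[hold]; j=6 S=203.9341 intr=0.0000 cont=0.0000 V=0.0000[hold]  S*(6)=127.5410
k=5: j=0 S=106.9571 intr=47.8429 cont=47.0827 V=47.8429[EX]; j=1 S=120.2734 intr=34.5266 cont=33.7664 V=34.5266[EX]; j=2 S=135.2476 intr=19.5524 cont=19.3042 V=19.5524[EX]; j=3 S=152.0862 intr=2.7138 cont=7.4626 V=7.4626[hold]; j=4 S=171.0211 intr=0.0000 cont=1.6283 V=1.6283[hold]; j=5 S=192.3135 intr=0.0000 cont=0.1328 V=0.1328[hold]  S*(5)=135.2476
k=4: j=0 S=113.4200 intr=41.3800 cont=40.6198 V=41.3800[EX]; j=1 S=127.5410 intr=27.2590 cont=26.4988 V=27.2590[EX]; j=2 S=143.4200 intr=11.3800 cont=13.1118 V=13.1118[hold]; j=3 S=161.2760 intr=0.0000 cont=4.3642 V=4.3642[hold]; j=4 S=181.3551 intr=0.0000 cont=0.8355 V=0.8355[hold]  S*(4)=127.5410
k=3: j=0 S=120.2734 intr=34.5266 cont=33.7664 V=34.5266[EX]; j=1 S=135.2476 intr=19.5524 cont=19.7010 V=19.7010[hold]; j=2 S=152.0862 intr=2.7138 cont=8.4568 V=8.4568[hold]; j=3 S=171.0211 intr=0.0000 cont=2.4909 V=2.4909[hold]  S*(3)=120.2734
k=2: j=0 S=127.5410 intr=27.2590 cont=26.5768 V=27.2590[EX]; j=1 S=143.4200 intr=11.3800 cont=13.7035 V=13.7035[hold]; j=2 S=161.2760 intr=0.0000 cont=5.2845 V=5.2845[hold]  S*(2)=127.5410
k=1: j=0 S=135.2476 intr=19.5524 cont=20.0115 V=20.0115[hold]; j=1 S=152.0862 intr=2.7138 cont=9.2181 V=9.2181[hold]  S*(1)=-
k=0: j=0 S=143.4200 intr=11.3800 cont=14.2490 V=14.2490[hold]  S*(0)=-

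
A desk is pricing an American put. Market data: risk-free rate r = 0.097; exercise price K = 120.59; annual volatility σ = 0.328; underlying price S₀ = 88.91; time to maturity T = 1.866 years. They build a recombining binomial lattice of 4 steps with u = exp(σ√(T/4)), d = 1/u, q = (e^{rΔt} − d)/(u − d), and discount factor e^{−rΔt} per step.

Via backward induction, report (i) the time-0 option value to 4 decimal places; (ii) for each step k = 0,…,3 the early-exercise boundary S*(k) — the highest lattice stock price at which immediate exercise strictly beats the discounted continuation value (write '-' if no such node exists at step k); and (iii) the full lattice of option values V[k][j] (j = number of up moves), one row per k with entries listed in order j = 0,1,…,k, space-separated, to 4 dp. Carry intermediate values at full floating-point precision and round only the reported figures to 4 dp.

price = 31.6800
boundary = 88.9100 71.0652 88.9100 71.0652
tree:
31.6800
49.5248 16.8330
63.7880 31.6800 5.9469
75.1885 49.5248 13.7258 0.0000
84.3009 63.7880 31.6800 0.0000 0.0000

Δt=0.46650  u=1.25110  d=0.79929  q=0.54668  discount=0.95576
step 4 (expiry): payoffs max(K−S,0) = 84.3009 63.7880 31.6800 0.0000 0.0000
step 3: (k=3,j=0): S=45.4015, (K−S)⁺=75.1885, hold=69.8534 ⇒ V=75.1885 exercise | (k=3,j=1): S=71.0652, (K−S)⁺=49.5248, hold=44.1896 ⇒ V=49.5248 exercise | (k=3,j=2): S=111.2357, (K−S)⁺=9.3543, hold=13.7258 ⇒ V=13.7258 continue | (k=3,j=3): S=174.1130, (K−S)⁺=0.0000, hold=0.0000 ⇒ V=0.0000 continue  boundary S*=71.0652
step 2: (k=2,j=0): S=56.8020, (K−S)⁺=63.7880, hold=58.4529 ⇒ V=63.7880 exercise | (k=2,j=1): S=88.9100, (K−S)⁺=31.6800, hold=28.6289 ⇒ V=31.6800 exercise | (k=2,j=2): S=139.1675, (K−S)⁺=0.0000, hold=5.9469 ⇒ V=5.9469 continue  boundary S*=88.9100
step 1: (k=1,j=0): S=71.0652, (K−S)⁺=49.5248, hold=44.1896 ⇒ V=49.5248 exercise | (k=1,j=1): S=111.2357, (K−S)⁺=9.3543, hold=16.8330 ⇒ V=16.8330 continue  boundary S*=71.0652
step 0: (k=0,j=0): S=88.9100, (K−S)⁺=31.6800, hold=30.2524 ⇒ V=31.6800 exercise  boundary S*=88.9100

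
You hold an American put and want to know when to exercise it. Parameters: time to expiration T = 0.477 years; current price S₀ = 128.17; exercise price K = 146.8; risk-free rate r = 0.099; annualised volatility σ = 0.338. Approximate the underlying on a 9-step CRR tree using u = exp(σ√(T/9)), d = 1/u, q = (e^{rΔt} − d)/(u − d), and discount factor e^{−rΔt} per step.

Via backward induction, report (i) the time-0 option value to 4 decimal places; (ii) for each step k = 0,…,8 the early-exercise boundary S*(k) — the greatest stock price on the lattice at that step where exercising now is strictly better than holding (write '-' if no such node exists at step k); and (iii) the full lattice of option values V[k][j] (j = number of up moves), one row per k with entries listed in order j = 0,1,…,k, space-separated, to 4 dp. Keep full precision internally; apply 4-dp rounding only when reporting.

price = 21.2483
boundary = - - 109.6979 118.5748 109.6979 118.5748 109.6979 118.5748 128.1700
tree:
21.2483
28.4930 14.6245
37.1021 20.6549 9.0797
45.3144 28.2252 13.7176 4.7929
52.9119 37.1021 20.0584 7.8704 1.9358
59.9406 45.3144 28.2252 12.5518 3.5304 0.4499
66.4432 52.9119 37.1021 19.2860 6.3210 0.9313 0.0000
72.4589 59.9406 45.3144 28.2252 11.0421 1.9276 0.0000 0.0000
78.0243 66.4432 52.9119 37.1021 18.6300 3.9899 0.0000 0.0000 0.0000
83.1731 72.4589 59.9406 45.3144 28.2252 8.2584 0.0000 0.0000 0.0000 0.0000

params: Δt=0.05300 u=1.08092 d=0.92514 q=0.51433 e^(-rΔt)=0.99477
t_9 payoffs: 83.1731 72.4589 59.9406 45.3144 28.2252 8.2584 0.0000 0.0000 0.0000 0.0000
t_8: node(8,0) S=68.7757 payoff=78.0243 vs cont=77.2561 → 78.0243 [stop]  node(8,1) S=80.3568 payoff=66.4432 vs cont=65.6749 → 66.4432 [stop]  node(8,2) S=93.8881 payoff=52.9119 vs cont=52.1436 → 52.9119 [stop]  node(8,3) S=109.6979 payoff=37.1021 vs cont=36.3338 → 37.1021 [stop]  node(8,4) S=128.1700 payoff=18.6300 vs cont=17.8618 → 18.6300 [stop]  node(8,5) S=149.7526 payoff=0.0000 vs cont=3.9899 → 3.9899 [wait]  node(8,6) S=174.9694 payoff=0.0000 vs cont=0.0000 → 0.0000 [wait]  node(8,7) S=204.4326 payoff=0.0000 vs cont=0.0000 → 0.0000 [wait]  node(8,8) S=238.8570 payoff=0.0000 vs cont=0.0000 → 0.0000 [wait]  ⇒ S*(8)=128.1700
t_7: node(7,0) S=74.3411 payoff=72.4589 vs cont=71.6907 → 72.4589 [stop]  node(7,1) S=86.8594 payoff=59.9406 vs cont=59.1724 → 59.9406 [stop]  node(7,2) S=101.4856 payoff=45.3144 vs cont=44.5461 → 45.3144 [stop]  node(7,3) S=118.5748 payoff=28.2252 vs cont=27.4569 → 28.2252 [stop]  node(7,4) S=138.5416 payoff=8.2584 vs cont=11.0421 → 11.0421 [wait]  node(7,5) S=161.8707 payoff=0.0000 vs cont=1.9276 → 1.9276 [wait]  node(7,6) S=189.1281 payoff=0.0000 vs cont=0.0000 → 0.0000 [wait]  node(7,7) S=220.9755 payoff=0.0000 vs cont=0.0000 → 0.0000 [wait]  ⇒ S*(7)=118.5748
t_6: node(6,0) S=80.3568 payoff=66.4432 vs cont=65.6749 → 66.4432 [stop]  node(6,1) S=93.8881 payoff=52.9119 vs cont=52.1436 → 52.9119 [stop]  node(6,2) S=109.6979 payoff=37.1021 vs cont=36.3338 → 37.1021 [stop]  node(6,3) S=128.1700 payoff=18.6300 vs cont=19.2860 → 19.2860 [wait]  node(6,4) S=149.7526 payoff=0.0000 vs cont=6.3210 → 6.3210 [wait]  node(6,5) S=174.9694 payoff=0.0000 vs cont=0.9313 → 0.9313 [wait]  node(6,6) S=204.4326 payoff=0.0000 vs cont=0.0000 → 0.0000 [wait]  ⇒ S*(6)=109.6979
t_5: node(5,0) S=86.8594 payoff=59.9406 vs cont=59.1724 → 59.9406 [stop]  node(5,1) S=101.4856 payoff=45.3144 vs cont=44.5461 → 45.3144 [stop]  node(5,2) S=118.5748 payoff=28.2252 vs cont=27.7926 → 28.2252 [stop]  node(5,3) S=138.5416 payoff=8.2584 vs cont=12.5518 → 12.5518 [wait]  node(5,4) S=161.8707 payoff=0.0000 vs cont=3.5304 → 3.5304 [wait]  node(5,5) S=189.1281 payoff=0.0000 vs cont=0.4499 → 0.4499 [wait]  ⇒ S*(5)=118.5748
t_4: node(4,0) S=93.8881 payoff=52.9119 vs cont=52.1436 → 52.9119 [stop]  node(4,1) S=109.6979 payoff=37.1021 vs cont=36.3338 → 37.1021 [stop]  node(4,2) S=128.1700 payoff=18.6300 vs cont=20.0584 → 20.0584 [wait]  node(4,3) S=149.7526 payoff=0.0000 vs cont=7.8704 → 7.8704 [wait]  node(4,4) S=174.9694 payoff=0.0000 vs cont=1.9358 → 1.9358 [wait]  ⇒ S*(4)=109.6979
t_3: node(3,0) S=101.4856 payoff=45.3144 vs cont=44.5461 → 45.3144 [stop]  node(3,1) S=118.5748 payoff=28.2252 vs cont=28.1878 → 28.2252 [stop]  node(3,2) S=138.5416 payoff=8.2584 vs cont=13.7176 → 13.7176 [wait]  node(3,3) S=161.8707 payoff=0.0000 vs cont=4.7929 → 4.7929 [wait]  ⇒ S*(3)=118.5748
t_2: node(2,0) S=109.6979 payoff=37.1021 vs cont=36.3338 → 37.1021 [stop]  node(2,1) S=128.1700 payoff=18.6300 vs cont=20.6549 → 20.6549 [wait]  node(2,2) S=149.7526 payoff=0.0000 vs cont=9.0797 → 9.0797 [wait]  ⇒ S*(2)=109.6979
t_1: node(1,0) S=118.5748 payoff=28.2252 vs cont=28.4930 → 28.4930 [wait]  node(1,1) S=138.5416 payoff=8.2584 vs cont=14.6245 → 14.6245 [wait]  ⇒ S*(1)=-
t_0: node(0,0) S=128.1700 payoff=18.6300 vs cont=21.2483 → 21.2483 [wait]  ⇒ S*(0)=-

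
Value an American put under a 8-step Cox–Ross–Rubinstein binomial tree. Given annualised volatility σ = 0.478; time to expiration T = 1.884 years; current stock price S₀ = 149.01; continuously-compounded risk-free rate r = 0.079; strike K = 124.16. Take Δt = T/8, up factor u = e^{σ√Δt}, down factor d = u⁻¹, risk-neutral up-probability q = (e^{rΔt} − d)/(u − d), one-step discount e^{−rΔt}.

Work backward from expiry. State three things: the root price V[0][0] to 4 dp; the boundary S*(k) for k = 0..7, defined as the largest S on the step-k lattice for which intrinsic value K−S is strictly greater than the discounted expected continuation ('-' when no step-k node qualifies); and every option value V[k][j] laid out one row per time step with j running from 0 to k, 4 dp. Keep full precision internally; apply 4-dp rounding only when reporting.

Δt=0.23550  u=1.26108  d=0.79297  q=0.48238  discount=0.98157
step 8 (expiry): payoffs max(K−S,0) = 100.8638 87.1118 65.2417 30.4615 0.0000 0.0000 0.0000 0.0000 0.0000
step 7: (k=7,j=0): S=29.3783, (K−S)⁺=94.7817, hold=92.4932 ⇒ V=94.7817 exercise | (k=7,j=1): S=46.7206, (K−S)⁺=77.4394, hold=75.1508 ⇒ V=77.4394 exercise | (k=7,j=2): S=74.3004, (K−S)⁺=49.8596, hold=47.5710 ⇒ V=49.8596 exercise | (k=7,j=3): S=118.1610, (K−S)⁺=5.9990, hold=15.4767 ⇒ V=15.4767 continue | (k=7,j=4): S=187.9130, (K−S)⁺=0.0000, hold=0.0000 ⇒ V=0.0000 continue | (k=7,j=5): S=298.8405, (K−S)⁺=0.0000, hold=0.0000 ⇒ V=0.0000 continue | (k=7,j=6): S=475.2499, (K−S)⁺=0.0000, hold=0.0000 ⇒ V=0.0000 continue | (k=7,j=7): S=755.7962, (K−S)⁺=0.0000, hold=0.0000 ⇒ V=0.0000 continue  boundary S*=74.3004
step 6: (k=6,j=0): S=37.0482, (K−S)⁺=87.1118, hold=84.8232 ⇒ V=87.1118 exercise | (k=6,j=1): S=58.9183, (K−S)⁺=65.2417, hold=62.9531 ⇒ V=65.2417 exercise | (k=6,j=2): S=93.6985, (K−S)⁺=30.4615, hold=32.6605 ⇒ V=32.6605 continue | (k=6,j=3): S=149.0100, (K−S)⁺=0.0000, hold=7.8633 ⇒ V=7.8633 continue | (k=6,j=4): S=236.9726, (K−S)⁺=0.0000, hold=0.0000 ⇒ V=0.0000 continue | (k=6,j=5): S=376.8606, (K−S)⁺=0.0000, hold=0.0000 ⇒ V=0.0000 continue | (k=6,j=6): S=599.3263, (K−S)⁺=0.0000, hold=0.0000 ⇒ V=0.0000 continue  boundary S*=58.9183
step 5: (k=5,j=0): S=46.7206, (K−S)⁺=77.4394, hold=75.1508 ⇒ V=77.4394 exercise | (k=5,j=1): S=74.3004, (K−S)⁺=49.8596, hold=48.6122 ⇒ V=49.8596 exercise | (k=5,j=2): S=118.1610, (K−S)⁺=5.9990, hold=20.3172 ⇒ V=20.3172 continue | (k=5,j=3): S=187.9130, (K−S)⁺=0.0000, hold=3.9952 ⇒ V=3.9952 continue | (k=5,j=4): S=298.8405, (K−S)⁺=0.0000, hold=0.0000 ⇒ V=0.0000 continue | (k=5,j=5): S=475.2499, (K−S)⁺=0.0000, hold=0.0000 ⇒ V=0.0000 continue  boundary S*=74.3004
step 4: (k=4,j=0): S=58.9183, (K−S)⁺=65.2417, hold=62.9531 ⇒ V=65.2417 exercise | (k=4,j=1): S=93.6985, (K−S)⁺=30.4615, hold=34.9525 ⇒ V=34.9525 continue | (k=4,j=2): S=149.0100, (K−S)⁺=0.0000, hold=12.2144 ⇒ V=12.2144 continue | (k=4,j=3): S=236.9726, (K−S)⁺=0.0000, hold=2.0298 ⇒ V=2.0298 continue | (k=4,j=4): S=376.8606, (K−S)⁺=0.0000, hold=0.0000 ⇒ V=0.0000 continue  boundary S*=58.9183
step 3: (k=3,j=0): S=74.3004, (K−S)⁺=49.8596, hold=49.6974 ⇒ V=49.8596 exercise | (k=3,j=1): S=118.1610, (K−S)⁺=5.9990, hold=23.5419 ⇒ V=23.5419 continue | (k=3,j=2): S=187.9130, (K−S)⁺=0.0000, hold=7.1669 ⇒ V=7.1669 continue | (k=3,j=3): S=298.8405, (K−S)⁺=0.0000, hold=1.0313 ⇒ V=1.0313 continue  boundary S*=74.3004
step 2: (k=2,j=0): S=93.6985, (K−S)⁺=30.4615, hold=36.4793 ⇒ V=36.4793 continue | (k=2,j=1): S=149.0100, (K−S)⁺=0.0000, hold=15.3545 ⇒ V=15.3545 continue | (k=2,j=2): S=236.9726, (K−S)⁺=0.0000, hold=4.1297 ⇒ V=4.1297 continue  boundary S*=-
step 1: (k=1,j=0): S=118.1610, (K−S)⁺=5.9990, hold=25.8045 ⇒ V=25.8045 continue | (k=1,j=1): S=187.9130, (K−S)⁺=0.0000, hold=9.7566 ⇒ V=9.7566 continue  boundary S*=-
step 0: (k=0,j=0): S=149.0100, (K−S)⁺=0.0000, hold=17.7303 ⇒ V=17.7303 continue  boundary S*=-

price = 17.7303
boundary = - - - 74.3004 58.9183 74.3004 58.9183 74.3004
tree:
17.7303
25.8045 9.7566
36.4793 15.3545 4.1297
49.8596 23.5419 7.1669 1.0313
65.2417 34.9525 12.2144 2.0298 0.0000
77.4394 49.8596 20.3172 3.9952 0.0000 0.0000
87.1118 65.2417 32.6605 7.8633 0.0000 0.0000 0.0000
94.7817 77.4394 49.8596 15.4767 0.0000 0.0000 0.0000 0.0000
100.8638 87.1118 65.2417 30.4615 0.0000 0.0000 0.0000 0.0000 0.0000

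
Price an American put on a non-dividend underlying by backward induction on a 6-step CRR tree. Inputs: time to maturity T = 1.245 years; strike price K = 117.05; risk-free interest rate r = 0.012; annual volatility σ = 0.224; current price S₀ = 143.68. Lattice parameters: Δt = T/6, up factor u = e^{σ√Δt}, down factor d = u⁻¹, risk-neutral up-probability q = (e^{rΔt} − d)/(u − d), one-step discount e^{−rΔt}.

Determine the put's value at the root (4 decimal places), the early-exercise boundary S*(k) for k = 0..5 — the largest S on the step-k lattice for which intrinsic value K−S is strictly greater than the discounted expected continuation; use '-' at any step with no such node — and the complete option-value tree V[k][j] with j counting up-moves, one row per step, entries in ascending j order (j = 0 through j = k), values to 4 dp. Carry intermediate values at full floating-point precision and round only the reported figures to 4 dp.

price = 2.9816
boundary = - - - - 95.5301 105.7923
tree:
2.9816
5.0895 0.7737
8.5074 1.5111 0.0000
13.8170 2.9513 0.0000 0.0000
21.5199 5.7641 0.0000 0.0000 0.0000
30.7867 11.2577 0.0000 0.0000 0.0000 0.0000
39.1546 21.5199 0.0000 0.0000 0.0000 0.0000 0.0000

params: Δt=0.20750 u=1.10742 d=0.90300 q=0.48671 e^(-rΔt)=0.99751
t_6 payoffs: 39.1546 21.5199 0.0000 0.0000 0.0000 0.0000 0.0000
t_5: node(5,0) S=86.2633 payoff=30.7867 vs cont=30.4956 → 30.7867 [stop]  node(5,1) S=105.7923 payoff=11.2577 vs cont=11.0185 → 11.2577 [stop]  node(5,2) S=129.7425 payoff=0.0000 vs cont=0.0000 → 0.0000 [wait]  node(5,3) S=159.1147 payoff=0.0000 vs cont=0.0000 → 0.0000 [wait]  node(5,4) S=195.1365 payoff=0.0000 vs cont=0.0000 → 0.0000 [wait]  node(5,5) S=239.3131 payoff=0.0000 vs cont=0.0000 → 0.0000 [wait]  ⇒ S*(5)=105.7923
t_4: node(4,0) S=95.5301 payoff=21.5199 vs cont=21.2288 → 21.5199 [stop]  node(4,1) S=117.1570 payoff=0.0000 vs cont=5.7641 → 5.7641 [wait]  node(4,2) S=143.6800 payoff=0.0000 vs cont=0.0000 → 0.0000 [wait]  node(4,3) S=176.2075 payoff=0.0000 vs cont=0.0000 → 0.0000 [wait]  node(4,4) S=216.0989 payoff=0.0000 vs cont=0.0000 → 0.0000 [wait]  ⇒ S*(4)=95.5301
t_3: node(3,0) S=105.7923 payoff=11.2577 vs cont=13.8170 → 13.8170 [wait]  node(3,1) S=129.7425 payoff=0.0000 vs cont=2.9513 → 2.9513 [wait]  node(3,2) S=159.1147 payoff=0.0000 vs cont=0.0000 → 0.0000 [wait]  node(3,3) S=195.1365 payoff=0.0000 vs cont=0.0000 → 0.0000 [wait]  ⇒ S*(3)=-
t_2: node(2,0) S=117.1570 payoff=0.0000 vs cont=8.5074 → 8.5074 [wait]  node(2,1) S=143.6800 payoff=0.0000 vs cont=1.5111 → 1.5111 [wait]  node(2,2) S=176.2075 payoff=0.0000 vs cont=0.0000 → 0.0000 [wait]  ⇒ S*(2)=-
t_1: node(1,0) S=129.7425 payoff=0.0000 vs cont=5.0895 → 5.0895 [wait]  node(1,1) S=159.1147 payoff=0.0000 vs cont=0.7737 → 0.7737 [wait]  ⇒ S*(1)=-
t_0: node(0,0) S=143.6800 payoff=0.0000 vs cont=2.9816 → 2.9816 [wait]  ⇒ S*(0)=-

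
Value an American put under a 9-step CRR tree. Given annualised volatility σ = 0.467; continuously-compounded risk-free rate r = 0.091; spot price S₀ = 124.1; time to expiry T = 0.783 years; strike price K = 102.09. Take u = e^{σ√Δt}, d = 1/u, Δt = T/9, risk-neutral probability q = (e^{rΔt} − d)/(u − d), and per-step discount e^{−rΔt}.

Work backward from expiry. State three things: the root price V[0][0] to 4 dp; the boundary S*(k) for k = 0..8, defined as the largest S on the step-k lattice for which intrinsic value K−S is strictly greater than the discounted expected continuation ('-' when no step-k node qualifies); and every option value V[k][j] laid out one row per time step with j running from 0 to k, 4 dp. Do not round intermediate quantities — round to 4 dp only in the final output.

Δt=0.08700, u=1.14768, d=0.87132, q=0.49438, disc=e^(-rΔt)=0.99211
k=9 terminal: V=max(K-S,0) → 66.1669 54.7729 39.7651 19.9971 0.0000 0.0000 0.0000 0.0000 0.0000 0.0000
k=8: j=0 S=41.2283 intr=60.8617 cont=60.0566 V=60.8617[EX]; j=1 S=54.3050 intr=47.7850 cont=46.9799 V=47.7850[EX]; j=2 S=71.5293 intr=30.5607 cont=29.7557 V=30.5607[EX]; j=3 S=94.2167 intr=7.8733 cont=10.0312 V=10.0312[hold]; j=4 S=124.1000 intr=0.0000 cont=0.0000 V=0.0000[hold]; j=5 S=163.4616 intr=0.0000 cont=0.0000 V=0.0000[hold]; j=6 S=215.3078 intr=0.0000 cont=0.0000 V=0.0000[hold]; j=7 S=283.5983 intr=0.0000 cont=0.0000 V=0.0000[hold]; j=8 S=373.5491 intr=0.0000 cont=0.0000 V=0.0000[hold]  S*(8)=71.5293
k=7: j=0 S=47.3171 intr=54.7729 cont=53.9679 V=54.7729[EX]; j=1 S=62.3249 intr=39.7651 cont=38.9600 V=39.7651[EX]; j=2 S=82.0929 intr=19.9971 cont=20.2504 V=20.2504[hold]; j=3 S=108.1309 intr=0.0000 cont=5.0320 V=5.0320[hold]; j=4 S=142.4275 intr=0.0000 cont=0.0000 V=0.0000[hold]; j=5 S=187.6021 intr=0.0000 cont=0.0000 V=0.0000[hold]; j=6 S=247.1051 intr=0.0000 cont=0.0000 V=0.0000[hold]; j=7 S=325.4810 intr=0.0000 cont=0.0000 V=0.0000[hold]  S*(7)=62.3249
k=6: j=0 S=54.3050 intr=47.7850 cont=46.9799 V=47.7850[EX]; j=1 S=71.5293 intr=30.5607 cont=29.8799 V=30.5607[EX]; j=2 S=94.2167 intr=7.8733 cont=12.6264 V=12.6264[hold]; j=3 S=124.1000 intr=0.0000 cont=2.5242 V=2.5242[hold]; j=4 S=163.4616 intr=0.0000 cont=0.0000 V=0.0000[hold]; j=5 S=215.3078 intr=0.0000 cont=0.0000 V=0.0000[hold]; j=6 S=283.5983 intr=0.0000 cont=0.0000 V=0.0000[hold]  S*(6)=71.5293
k=5: j=0 S=62.3249 intr=39.7651 cont=38.9600 V=39.7651[EX]; j=1 S=82.0929 intr=19.9971 cont=21.5233 V=21.5233[hold]; j=2 S=108.1309 intr=0.0000 cont=7.5719 V=7.5719[hold]; j=3 S=142.4275 intr=0.0000 cont=1.2662 V=1.2662[hold]; j=4 S=187.6021 intr=0.0000 cont=0.0000 V=0.0000[hold]; j=5 S=247.1051 intr=0.0000 cont=0.0000 V=0.0000[hold]  S*(5)=62.3249
k=4: j=0 S=71.5293 intr=30.5607 cont=30.5043 V=30.5607[EX]; j=1 S=94.2167 intr=7.8733 cont=14.5107 V=14.5107[hold]; j=2 S=124.1000 intr=0.0000 cont=4.4194 V=4.4194[hold]; j=3 S=163.4616 intr=0.0000 cont=0.6352 V=0.6352[hold]; j=4 S=215.3078 intr=0.0000 cont=0.0000 V=0.0000[hold]  S*(4)=71.5293
k=3: j=0 S=82.0929 intr=19.9971 cont=22.4475 V=22.4475[hold]; j=1 S=108.1309 intr=0.0000 cont=9.4467 V=9.4467[hold]; j=2 S=142.4275 intr=0.0000 cont=2.5285 V=2.5285[hold]; j=3 S=187.6021 intr=0.0000 cont=0.3186 V=0.3186[hold]  S*(3)=-
k=2: j=0 S=94.2167 intr=7.8733 cont=15.8938 V=15.8938[hold]; j=1 S=124.1000 intr=0.0000 cont=5.9789 V=5.9789[hold]; j=2 S=163.4616 intr=0.0000 cont=1.4246 V=1.4246[hold]  S*(2)=-
k=1: j=0 S=108.1309 intr=0.0000 cont=10.9054 V=10.9054[hold]; j=1 S=142.4275 intr=0.0000 cont=3.6980 V=3.6980[hold]  S*(1)=-
k=0: j=0 S=124.1000 intr=0.0000 cont=7.2843 V=7.2843[hold]  S*(0)=-

price = 7.2843
boundary = - - - - 71.5293 62.3249 71.5293 62.3249 71.5293
tree:
7.2843
10.9054 3.6980
15.8938 5.9789 1.4246
22.4475 9.4467 2.5285 0.3186
30.5607 14.5107 4.4194 0.6352 0.0000
39.7651 21.5233 7.5719 1.2662 0.0000 0.0000
47.7850 30.5607 12.6264 2.5242 0.0000 0.0000 0.0000
54.7729 39.7651 20.2504 5.0320 0.0000 0.0000 0.0000 0.0000
60.8617 47.7850 30.5607 10.0312 0.0000 0.0000 0.0000 0.0000 0.0000
66.1669 54.7729 39.7651 19.9971 0.0000 0.0000 0.0000 0.0000 0.0000 0.0000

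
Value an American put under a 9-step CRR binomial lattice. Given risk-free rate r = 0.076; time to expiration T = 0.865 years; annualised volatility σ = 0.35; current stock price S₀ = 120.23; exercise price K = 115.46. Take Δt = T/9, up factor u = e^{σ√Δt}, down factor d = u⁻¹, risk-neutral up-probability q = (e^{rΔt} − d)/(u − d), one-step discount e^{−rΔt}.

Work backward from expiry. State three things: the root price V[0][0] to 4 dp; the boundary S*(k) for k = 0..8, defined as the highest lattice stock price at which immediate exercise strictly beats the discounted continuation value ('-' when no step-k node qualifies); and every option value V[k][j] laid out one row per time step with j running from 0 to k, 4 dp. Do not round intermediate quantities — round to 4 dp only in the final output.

Δt=0.09611, u=1.11461, d=0.89717, q=0.50662, disc=e^(-rΔt)=0.99272
k=9 terminal: V=max(K-S,0) → 70.1807 59.2068 45.5733 28.6356 7.5929 0.0000 0.0000 0.0000 0.0000 0.0000
k=8: j=0 S=50.4689 intr=64.9911 cont=64.1508 V=64.9911[EX]; j=1 S=62.7005 intr=52.7595 cont=51.9192 V=52.7595[EX]; j=2 S=77.8965 intr=37.5635 cont=36.7232 V=37.5635[EX]; j=3 S=96.7755 intr=18.6845 cont=17.8442 V=18.6845[EX]; j=4 S=120.2300 intr=0.0000 cont=3.7189 V=3.7189[hold]; j=5 S=149.3689 intr=0.0000 cont=0.0000 V=0.0000[hold]; j=6 S=185.5699 intr=0.0000 cont=0.0000 V=0.0000[hold]; j=7 S=230.5446 intr=0.0000 cont=0.0000 V=0.0000[hold]; j=8 S=286.4193 intr=0.0000 cont=0.0000 V=0.0000[hold]  S*(8)=96.7755
k=7: j=0 S=56.2532 intr=59.2068 cont=58.3665 V=59.2068[EX]; j=1 S=69.8867 intr=45.5733 cont=44.7330 V=45.5733[EX]; j=2 S=86.8244 intr=28.6356 cont=27.7953 V=28.6356[EX]; j=3 S=107.8671 intr=7.5929 cont=11.0219 V=11.0219[hold]; j=4 S=134.0098 intr=0.0000 cont=1.8215 V=1.8215[hold]; j=5 S=166.4884 intr=0.0000 cont=0.0000 V=0.0000[hold]; j=6 S=206.8384 intr=0.0000 cont=0.0000 V=0.0000[hold]; j=7 S=256.9677 intr=0.0000 cont=0.0000 V=0.0000[hold]  S*(7)=86.8244
k=6: j=0 S=62.7005 intr=52.7595 cont=51.9192 V=52.7595[EX]; j=1 S=77.8965 intr=37.5635 cont=36.7232 V=37.5635[EX]; j=2 S=96.7755 intr=18.6845 cont=19.5687 V=19.5687[hold]; j=3 S=120.2300 intr=0.0000 cont=6.3145 V=6.3145[hold]; j=4 S=149.3689 intr=0.0000 cont=0.8922 V=0.8922[hold]; j=5 S=185.5699 intr=0.0000 cont=0.0000 V=0.0000[hold]; j=6 S=230.5446 intr=0.0000 cont=0.0000 V=0.0000[hold]  S*(6)=77.8965
k=5: j=0 S=69.8867 intr=45.5733 cont=44.7330 V=45.5733[EX]; j=1 S=86.8244 intr=28.6356 cont=28.2400 V=28.6356[EX]; j=2 S=107.8671 intr=7.5929 cont=12.7604 V=12.7604[hold]; j=3 S=134.0098 intr=0.0000 cont=3.5415 V=3.5415[hold]; j=4 S=166.4884 intr=0.0000 cont=0.4370 V=0.4370[hold]; j=5 S=206.8384 intr=0.0000 cont=0.0000 V=0.0000[hold]  S*(5)=86.8244
k=4: j=0 S=77.8965 intr=37.5635 cont=36.7232 V=37.5635[EX]; j=1 S=96.7755 intr=18.6845 cont=20.4431 V=20.4431[hold]; j=2 S=120.2300 intr=0.0000 cont=8.0311 V=8.0311[hold]; j=3 S=149.3689 intr=0.0000 cont=1.9544 V=1.9544[hold]; j=4 S=185.5699 intr=0.0000 cont=0.2140 V=0.2140[hold]  S*(4)=77.8965
k=3: j=0 S=86.8244 intr=28.6356 cont=28.6798 V=28.6798[hold]; j=1 S=107.8671 intr=7.5929 cont=14.0520 V=14.0520[hold]; j=2 S=134.0098 intr=0.0000 cont=4.9165 V=4.9165[hold]; j=3 S=166.4884 intr=0.0000 cont=1.0649 V=1.0649[hold]  S*(3)=-
k=2: j=0 S=96.7755 intr=18.6845 cont=21.1143 V=21.1143[hold]; j=1 S=120.2300 intr=0.0000 cont=9.3552 V=9.3552[hold]; j=2 S=149.3689 intr=0.0000 cont=2.9436 V=2.9436[hold]  S*(2)=-
k=1: j=0 S=107.8671 intr=7.5929 cont=15.0466 V=15.0466[hold]; j=1 S=134.0098 intr=0.0000 cont=6.0625 V=6.0625[hold]  S*(1)=-
k=0: j=0 S=120.2300 intr=0.0000 cont=10.4188 V=10.4188[hold]  S*(0)=-

price = 10.4188
boundary = - - - - 77.8965 86.8244 77.8965 86.8244 96.7755
tree:
10.4188
15.0466 6.0625
21.1143 9.3552 2.9436
28.6798 14.0520 4.9165 1.0649
37.5635 20.4431 8.0311 1.9544 0.2140
45.5733 28.6356 12.7604 3.5415 0.4370 0.0000
52.7595 37.5635 19.5687 6.3145 0.8922 0.0000 0.0000
59.2068 45.5733 28.6356 11.0219 1.8215 0.0000 0.0000 0.0000
64.9911 52.7595 37.5635 18.6845 3.7189 0.0000 0.0000 0.0000 0.0000
70.1807 59.2068 45.5733 28.6356 7.5929 0.0000 0.0000 0.0000 0.0000 0.0000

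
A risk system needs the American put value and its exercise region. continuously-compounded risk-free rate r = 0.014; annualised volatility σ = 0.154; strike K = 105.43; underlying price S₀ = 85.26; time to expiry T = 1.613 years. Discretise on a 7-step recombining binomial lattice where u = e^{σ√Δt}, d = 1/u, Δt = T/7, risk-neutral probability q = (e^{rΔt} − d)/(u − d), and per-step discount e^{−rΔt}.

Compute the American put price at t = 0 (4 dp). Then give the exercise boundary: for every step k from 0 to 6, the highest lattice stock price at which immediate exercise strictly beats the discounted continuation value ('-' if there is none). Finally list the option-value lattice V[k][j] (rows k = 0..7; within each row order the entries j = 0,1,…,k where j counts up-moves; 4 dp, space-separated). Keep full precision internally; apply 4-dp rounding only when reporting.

Δt=0.23043  u=1.07673  d=0.92874  q=0.50336  discount=0.99678
step 7 (expiry): payoffs max(K−S,0) = 54.6129 46.5158 37.1285 26.2455 13.6284 0.0000 0.0000 0.0000
step 6: (k=6,j=0): S=54.7161, (K−S)⁺=50.7139, hold=50.3743 ⇒ V=50.7139 exercise | (k=6,j=1): S=63.4344, (K−S)⁺=41.9956, hold=41.6560 ⇒ V=41.9956 exercise | (k=6,j=2): S=73.5420, (K−S)⁺=31.8880, hold=31.5485 ⇒ V=31.8880 exercise | (k=6,j=3): S=85.2600, (K−S)⁺=20.1700, hold=19.8304 ⇒ V=20.1700 exercise | (k=6,j=4): S=98.8452, (K−S)⁺=6.5848, hold=6.7466 ⇒ V=6.7466 continue | (k=6,j=5): S=114.5950, (K−S)⁺=0.0000, hold=0.0000 ⇒ V=0.0000 continue | (k=6,j=6): S=132.8543, (K−S)⁺=0.0000, hold=0.0000 ⇒ V=0.0000 continue  boundary S*=85.2600
step 5: (k=5,j=0): S=58.9142, (K−S)⁺=46.5158, hold=46.1762 ⇒ V=46.5158 exercise | (k=5,j=1): S=68.3015, (K−S)⁺=37.1285, hold=36.7889 ⇒ V=37.1285 exercise | (k=5,j=2): S=79.1845, (K−S)⁺=26.2455, hold=25.9059 ⇒ V=26.2455 exercise | (k=5,j=3): S=91.8016, (K−S)⁺=13.6284, hold=13.3700 ⇒ V=13.6284 exercise | (k=5,j=4): S=106.4291, (K−S)⁺=0.0000, hold=3.3398 ⇒ V=3.3398 continue | (k=5,j=5): S=123.3873, (K−S)⁺=0.0000, hold=0.0000 ⇒ V=0.0000 continue  boundary S*=91.8016
step 4: (k=4,j=0): S=63.4344, (K−S)⁺=41.9956, hold=41.6560 ⇒ V=41.9956 exercise | (k=4,j=1): S=73.5420, (K−S)⁺=31.8880, hold=31.5485 ⇒ V=31.8880 exercise | (k=4,j=2): S=85.2600, (K−S)⁺=20.1700, hold=19.8304 ⇒ V=20.1700 exercise | (k=4,j=3): S=98.8452, (K−S)⁺=6.5848, hold=8.4223 ⇒ V=8.4223 continue | (k=4,j=4): S=114.5950, (K−S)⁺=0.0000, hold=1.6533 ⇒ V=1.6533 continue  boundary S*=85.2600
step 3: (k=3,j=0): S=68.3015, (K−S)⁺=37.1285, hold=36.7889 ⇒ V=37.1285 exercise | (k=3,j=1): S=79.1845, (K−S)⁺=26.2455, hold=25.9059 ⇒ V=26.2455 exercise | (k=3,j=2): S=91.8016, (K−S)⁺=13.6284, hold=14.2107 ⇒ V=14.2107 continue | (k=3,j=3): S=106.4291, (K−S)⁺=0.0000, hold=4.9989 ⇒ V=4.9989 continue  boundary S*=79.1845
step 2: (k=2,j=0): S=73.5420, (K−S)⁺=31.8880, hold=31.5485 ⇒ V=31.8880 exercise | (k=2,j=1): S=85.2600, (K−S)⁺=20.1700, hold=20.1226 ⇒ V=20.1700 exercise | (k=2,j=2): S=98.8452, (K−S)⁺=6.5848, hold=9.5430 ⇒ V=9.5430 continue  boundary S*=85.2600
step 1: (k=1,j=0): S=79.1845, (K−S)⁺=26.2455, hold=25.9059 ⇒ V=26.2455 exercise | (k=1,j=1): S=91.8016, (K−S)⁺=13.6284, hold=14.7730 ⇒ V=14.7730 continue  boundary S*=79.1845
step 0: (k=0,j=0): S=85.2600, (K−S)⁺=20.1700, hold=20.4048 ⇒ V=20.4048 continue  boundary S*=-

price = 20.4048
boundary = - 79.1845 85.2600 79.1845 85.2600 91.8016 85.2600
tree:
20.4048
26.2455 14.7730
31.8880 20.1700 9.5430
37.1285 26.2455 14.2107 4.9989
41.9956 31.8880 20.1700 8.4223 1.6533
46.5158 37.1285 26.2455 13.6284 3.3398 0.0000
50.7139 41.9956 31.8880 20.1700 6.7466 0.0000 0.0000
54.6129 46.5158 37.1285 26.2455 13.6284 0.0000 0.0000 0.0000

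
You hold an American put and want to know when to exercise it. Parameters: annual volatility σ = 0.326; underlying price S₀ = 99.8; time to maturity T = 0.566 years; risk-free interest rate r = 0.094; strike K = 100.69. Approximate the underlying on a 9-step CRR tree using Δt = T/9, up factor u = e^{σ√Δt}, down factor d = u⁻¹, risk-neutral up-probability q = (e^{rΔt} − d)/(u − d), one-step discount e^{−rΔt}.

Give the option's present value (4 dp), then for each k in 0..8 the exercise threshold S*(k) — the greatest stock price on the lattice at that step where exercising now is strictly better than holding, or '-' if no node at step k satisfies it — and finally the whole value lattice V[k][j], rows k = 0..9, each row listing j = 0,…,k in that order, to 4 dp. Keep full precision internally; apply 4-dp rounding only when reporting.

Δt=0.06289, u=1.08519, d=0.92150, q=0.51579, disc=e^(-rΔt)=0.99411
k=9 terminal: V=max(K-S,0) → 52.8726 44.3787 34.3759 22.5964 8.7244 0.0000 0.0000 0.0000 0.0000 0.0000
k=8: j=0 S=51.8909 intr=48.7991 cont=48.2057 V=48.7991[EX]; j=1 S=61.1084 intr=39.5816 cont=38.9881 V=39.5816[EX]; j=2 S=71.9632 intr=28.7268 cont=28.1333 V=28.7268[EX]; j=3 S=84.7463 intr=15.9437 cont=15.3502 V=15.9437[EX]; j=4 S=99.8000 intr=0.8900 cont=4.1995 V=4.1995[hold]; j=5 S=117.5278 intr=0.0000 cont=0.0000 V=0.0000[hold]; j=6 S=138.4045 intr=0.0000 cont=0.0000 V=0.0000[hold]; j=7 S=162.9897 intr=0.0000 cont=0.0000 V=0.0000[hold]; j=8 S=191.9420 intr=0.0000 cont=0.0000 V=0.0000[hold]  S*(8)=84.7463
k=7: j=0 S=56.3113 intr=44.3787 cont=43.7852 V=44.3787[EX]; j=1 S=66.3141 intr=34.3759 cont=33.7824 V=34.3759[EX]; j=2 S=78.0936 intr=22.5964 cont=22.0029 V=22.5964[EX]; j=3 S=91.9656 intr=8.7244 cont=9.8278 V=9.8278[hold]; j=4 S=108.3018 intr=0.0000 cont=2.0214 V=2.0214[hold]; j=5 S=127.5397 intr=0.0000 cont=0.0000 V=0.0000[hold]; j=6 S=150.1949 intr=0.0000 cont=0.0000 V=0.0000[hold]; j=7 S=176.8745 intr=0.0000 cont=0.0000 V=0.0000[hold]  S*(7)=78.0936
k=6: j=0 S=61.1084 intr=39.5816 cont=38.9881 V=39.5816[EX]; j=1 S=71.9632 intr=28.7268 cont=28.1333 V=28.7268[EX]; j=2 S=84.7463 intr=15.9437 cont=15.9161 V=15.9437[EX]; j=3 S=99.8000 intr=0.8900 cont=5.7671 V=5.7671[hold]; j=4 S=117.5278 intr=0.0000 cont=0.9730 V=0.9730[hold]; j=5 S=138.4045 intr=0.0000 cont=0.0000 V=0.0000[hold]; j=6 S=162.9897 intr=0.0000 cont=0.0000 V=0.0000[hold]  S*(6)=84.7463
k=5: j=0 S=66.3141 intr=34.3759 cont=33.7824 V=34.3759[EX]; j=1 S=78.0936 intr=22.5964 cont=22.0029 V=22.5964[EX]; j=2 S=91.9656 intr=8.7244 cont=10.6317 V=10.6317[hold]; j=3 S=108.3018 intr=0.0000 cont=3.2749 V=3.2749[hold]; j=4 S=127.5397 intr=0.0000 cont=0.4684 V=0.4684[hold]; j=5 S=150.1949 intr=0.0000 cont=0.0000 V=0.0000[hold]  S*(5)=78.0936
k=4: j=0 S=71.9632 intr=28.7268 cont=28.1333 V=28.7268[EX]; j=1 S=84.7463 intr=15.9437 cont=16.3282 V=16.3282[hold]; j=2 S=99.8000 intr=0.8900 cont=6.7968 V=6.7968[hold]; j=3 S=117.5278 intr=0.0000 cont=1.8166 V=1.8166[hold]; j=4 S=138.4045 intr=0.0000 cont=0.2254 V=0.2254[hold]  S*(4)=71.9632
k=3: j=0 S=78.0936 intr=22.5964 cont=22.2000 V=22.5964[EX]; j=1 S=91.9656 intr=8.7244 cont=11.3447 V=11.3447[hold]; j=2 S=108.3018 intr=0.0000 cont=4.2031 V=4.2031[hold]; j=3 S=127.5397 intr=0.0000 cont=0.9900 V=0.9900[hold]  S*(3)=78.0936
k=2: j=0 S=84.7463 intr=15.9437 cont=16.6938 V=16.6938[hold]; j=1 S=99.8000 intr=0.8900 cont=7.6159 V=7.6159[hold]; j=2 S=117.5278 intr=0.0000 cont=2.5308 V=2.5308[hold]  S*(2)=-
k=1: j=0 S=91.9656 intr=8.7244 cont=11.9407 V=11.9407[hold]; j=1 S=108.3018 intr=0.0000 cont=4.9636 V=4.9636[hold]  S*(1)=-
k=0: j=0 S=99.8000 intr=0.8900 cont=8.2928 V=8.2928[hold]  S*(0)=-

price = 8.2928
boundary = - - - 78.0936 71.9632 78.0936 84.7463 78.0936 84.7463
tree:
8.2928
11.9407 4.9636
16.6938 7.6159 2.5308
22.5964 11.3447 4.2031 0.9900
28.7268 16.3282 6.7968 1.8166 0.2254
34.3759 22.5964 10.6317 3.2749 0.4684 0.0000
39.5816 28.7268 15.9437 5.7671 0.9730 0.0000 0.0000
44.3787 34.3759 22.5964 9.8278 2.0214 0.0000 0.0000 0.0000
48.7991 39.5816 28.7268 15.9437 4.1995 0.0000 0.0000 0.0000 0.0000
52.8726 44.3787 34.3759 22.5964 8.7244 0.0000 0.0000 0.0000 0.0000 0.0000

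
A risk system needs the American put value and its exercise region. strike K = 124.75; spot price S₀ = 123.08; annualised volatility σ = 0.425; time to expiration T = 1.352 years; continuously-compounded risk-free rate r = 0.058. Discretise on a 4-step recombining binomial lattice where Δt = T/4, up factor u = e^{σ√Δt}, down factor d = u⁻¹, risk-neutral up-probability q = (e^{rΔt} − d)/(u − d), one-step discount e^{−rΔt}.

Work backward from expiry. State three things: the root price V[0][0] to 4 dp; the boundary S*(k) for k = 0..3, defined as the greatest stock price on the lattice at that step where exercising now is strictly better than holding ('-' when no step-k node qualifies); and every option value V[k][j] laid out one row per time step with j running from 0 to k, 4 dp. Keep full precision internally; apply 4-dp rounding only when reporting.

price = 20.3163
boundary = - - 75.0882 96.1346
tree:
20.3163
32.4642 7.9018
49.6618 15.0424 0.4372
66.1006 28.6154 0.8545 0.0000
78.9405 49.6618 1.6700 0.0000 0.0000

Δt=0.33800, u=1.28029, d=0.78107, q=0.47820, disc=e^(-rΔt)=0.98059
k=4 terminal: V=max(K-S,0) → 78.9405 49.6618 1.6700 0.0000 0.0000
k=3: j=0 S=58.6494 intr=66.1006 cont=63.6788 V=66.1006[EX]; j=1 S=96.1346 intr=28.6154 cont=26.1936 V=28.6154[EX]; j=2 S=157.5779 intr=0.0000 cont=0.8545 V=0.8545[hold]; j=3 S=258.2921 intr=0.0000 cont=0.0000 V=0.0000[hold]  S*(3)=96.1346
k=2: j=0 S=75.0882 intr=49.6618 cont=47.2400 V=49.6618[EX]; j=1 S=123.0800 intr=1.6700 cont=15.0424 V=15.0424[hold]; j=2 S=201.7452 intr=0.0000 cont=0.4372 V=0.4372[hold]  S*(2)=75.0882
k=1: j=0 S=96.1346 intr=28.6154 cont=32.4642 V=32.4642[hold]; j=1 S=157.5779 intr=0.0000 cont=7.9018 V=7.9018[hold]  S*(1)=-
k=0: j=0 S=123.0800 intr=1.6700 cont=20.3163 V=20.3163[hold]  S*(0)=-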